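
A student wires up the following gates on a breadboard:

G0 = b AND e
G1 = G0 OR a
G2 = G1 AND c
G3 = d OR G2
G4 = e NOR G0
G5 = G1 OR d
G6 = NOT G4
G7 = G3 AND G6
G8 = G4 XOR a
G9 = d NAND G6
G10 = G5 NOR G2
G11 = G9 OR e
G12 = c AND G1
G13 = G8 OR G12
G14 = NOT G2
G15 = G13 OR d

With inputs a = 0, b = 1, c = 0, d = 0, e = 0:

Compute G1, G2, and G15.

G1 = 0, G2 = 0, G15 = 1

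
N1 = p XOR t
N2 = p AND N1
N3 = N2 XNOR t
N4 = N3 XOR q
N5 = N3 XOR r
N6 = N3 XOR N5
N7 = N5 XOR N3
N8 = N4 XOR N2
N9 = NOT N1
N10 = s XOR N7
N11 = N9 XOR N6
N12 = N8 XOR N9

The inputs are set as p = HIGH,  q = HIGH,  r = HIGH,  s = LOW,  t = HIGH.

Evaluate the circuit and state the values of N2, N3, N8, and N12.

N1 = p XOR t = HIGH XOR HIGH = LOW
N2 = p AND N1 = HIGH AND LOW = LOW
N3 = N2 XNOR t = LOW XNOR HIGH = LOW
N4 = N3 XOR q = LOW XOR HIGH = HIGH
N8 = N4 XOR N2 = HIGH XOR LOW = HIGH
N9 = NOT N1 = NOT LOW = HIGH
N12 = N8 XOR N9 = HIGH XOR HIGH = LOW

N2 = LOW  N3 = LOW  N8 = HIGH  N12 = LOW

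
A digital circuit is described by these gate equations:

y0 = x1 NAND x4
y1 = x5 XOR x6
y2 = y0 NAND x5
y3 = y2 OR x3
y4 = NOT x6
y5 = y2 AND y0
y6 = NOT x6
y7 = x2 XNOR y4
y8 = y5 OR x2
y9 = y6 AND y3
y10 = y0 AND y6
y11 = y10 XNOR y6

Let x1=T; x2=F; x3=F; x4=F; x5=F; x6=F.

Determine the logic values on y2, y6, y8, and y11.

y2 = T, y6 = T, y8 = T, y11 = T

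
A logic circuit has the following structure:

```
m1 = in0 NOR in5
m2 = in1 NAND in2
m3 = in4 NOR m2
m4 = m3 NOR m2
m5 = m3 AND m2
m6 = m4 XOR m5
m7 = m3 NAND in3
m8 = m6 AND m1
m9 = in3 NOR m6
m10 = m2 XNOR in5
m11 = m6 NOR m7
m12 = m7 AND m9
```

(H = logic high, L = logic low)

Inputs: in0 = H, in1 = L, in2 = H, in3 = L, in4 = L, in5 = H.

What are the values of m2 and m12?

m2 = H  m12 = H

m2 = in1 NAND in2 = L NAND H = H
m3 = in4 NOR m2 = L NOR H = L
m4 = m3 NOR m2 = L NOR H = L
m5 = m3 AND m2 = L AND H = L
m6 = m4 XOR m5 = L XOR L = L
m7 = m3 NAND in3 = L NAND L = H
m9 = in3 NOR m6 = L NOR L = H
m12 = m7 AND m9 = H AND H = H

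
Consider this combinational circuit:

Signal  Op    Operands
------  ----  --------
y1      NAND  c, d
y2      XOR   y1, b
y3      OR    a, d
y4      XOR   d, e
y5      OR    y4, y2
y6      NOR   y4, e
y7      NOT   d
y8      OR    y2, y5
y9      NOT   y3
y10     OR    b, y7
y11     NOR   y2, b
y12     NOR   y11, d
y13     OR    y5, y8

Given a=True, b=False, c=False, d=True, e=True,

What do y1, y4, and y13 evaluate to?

y1 = True; y4 = False; y13 = True

y1 = c NAND d = False NAND True = True
y2 = y1 XOR b = True XOR False = True
y4 = d XOR e = True XOR True = False
y5 = y4 OR y2 = False OR True = True
y8 = y2 OR y5 = True OR True = True
y13 = y5 OR y8 = True OR True = True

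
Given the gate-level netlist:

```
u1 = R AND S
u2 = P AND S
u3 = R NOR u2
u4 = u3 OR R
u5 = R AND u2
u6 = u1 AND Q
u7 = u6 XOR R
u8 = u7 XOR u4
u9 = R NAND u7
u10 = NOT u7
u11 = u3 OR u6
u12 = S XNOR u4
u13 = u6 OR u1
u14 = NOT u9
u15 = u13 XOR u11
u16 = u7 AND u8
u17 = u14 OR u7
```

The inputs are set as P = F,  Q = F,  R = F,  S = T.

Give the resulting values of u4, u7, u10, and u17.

u1 = R AND S = F AND T = F
u2 = P AND S = F AND T = F
u3 = R NOR u2 = F NOR F = T
u4 = u3 OR R = T OR F = T
u6 = u1 AND Q = F AND F = F
u7 = u6 XOR R = F XOR F = F
u9 = R NAND u7 = F NAND F = T
u10 = NOT u7 = NOT F = T
u14 = NOT u9 = NOT T = F
u17 = u14 OR u7 = F OR F = F

u4 = T, u7 = F, u10 = T, u17 = F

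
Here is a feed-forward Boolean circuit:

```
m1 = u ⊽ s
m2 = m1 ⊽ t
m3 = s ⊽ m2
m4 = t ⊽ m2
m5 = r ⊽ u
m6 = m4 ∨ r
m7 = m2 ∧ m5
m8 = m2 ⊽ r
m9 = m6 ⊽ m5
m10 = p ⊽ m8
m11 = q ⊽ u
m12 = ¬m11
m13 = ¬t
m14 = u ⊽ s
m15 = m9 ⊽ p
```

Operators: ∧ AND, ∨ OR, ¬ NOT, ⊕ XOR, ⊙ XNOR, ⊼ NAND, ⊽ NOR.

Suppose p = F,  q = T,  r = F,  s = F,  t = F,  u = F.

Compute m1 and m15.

m1 = u NOR s = F NOR F = T
m2 = m1 NOR t = T NOR F = F
m4 = t NOR m2 = F NOR F = T
m5 = r NOR u = F NOR F = T
m6 = m4 OR r = T OR F = T
m9 = m6 NOR m5 = T NOR T = F
m15 = m9 NOR p = F NOR F = T

m1 = T, m15 = T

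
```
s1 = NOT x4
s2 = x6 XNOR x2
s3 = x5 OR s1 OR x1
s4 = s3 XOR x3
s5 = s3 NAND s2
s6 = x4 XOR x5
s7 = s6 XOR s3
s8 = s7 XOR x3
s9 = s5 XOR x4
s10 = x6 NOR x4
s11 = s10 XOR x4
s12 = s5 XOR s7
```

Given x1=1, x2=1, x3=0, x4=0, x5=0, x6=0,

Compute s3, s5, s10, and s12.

s3 = 1, s5 = 1, s10 = 1, s12 = 0

s1 = NOT x4 = NOT 0 = 1
s2 = x6 XNOR x2 = 0 XNOR 1 = 0
s3 = x5 OR s1 OR x1 = 0 OR 1 OR 1 = 1
s5 = s3 NAND s2 = 1 NAND 0 = 1
s6 = x4 XOR x5 = 0 XOR 0 = 0
s7 = s6 XOR s3 = 0 XOR 1 = 1
s10 = x6 NOR x4 = 0 NOR 0 = 1
s12 = s5 XOR s7 = 1 XOR 1 = 0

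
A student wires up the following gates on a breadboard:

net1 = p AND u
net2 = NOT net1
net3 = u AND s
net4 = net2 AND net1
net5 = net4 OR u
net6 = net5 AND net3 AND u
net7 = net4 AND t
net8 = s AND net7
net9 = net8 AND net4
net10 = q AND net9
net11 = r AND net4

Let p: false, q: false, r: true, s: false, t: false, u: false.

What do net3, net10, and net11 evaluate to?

net3 = false; net10 = false; net11 = false

net1 = p AND u = false AND false = false
net2 = NOT net1 = NOT false = true
net3 = u AND s = false AND false = false
net4 = net2 AND net1 = true AND false = false
net7 = net4 AND t = false AND false = false
net8 = s AND net7 = false AND false = false
net9 = net8 AND net4 = false AND false = false
net10 = q AND net9 = false AND false = false
net11 = r AND net4 = true AND false = false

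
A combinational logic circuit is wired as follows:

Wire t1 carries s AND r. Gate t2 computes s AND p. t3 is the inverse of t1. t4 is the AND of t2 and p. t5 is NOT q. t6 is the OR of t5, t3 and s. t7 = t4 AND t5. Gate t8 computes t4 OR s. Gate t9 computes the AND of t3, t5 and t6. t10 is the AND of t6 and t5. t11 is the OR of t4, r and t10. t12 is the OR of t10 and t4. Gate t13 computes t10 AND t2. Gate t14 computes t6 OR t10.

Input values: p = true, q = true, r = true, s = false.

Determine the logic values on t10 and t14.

t1 = s AND r = false AND true = false
t3 = NOT t1 = NOT false = true
t5 = NOT q = NOT true = false
t6 = t5 OR t3 OR s = false OR true OR false = true
t10 = t6 AND t5 = true AND false = false
t14 = t6 OR t10 = true OR false = true

t10 = false; t14 = true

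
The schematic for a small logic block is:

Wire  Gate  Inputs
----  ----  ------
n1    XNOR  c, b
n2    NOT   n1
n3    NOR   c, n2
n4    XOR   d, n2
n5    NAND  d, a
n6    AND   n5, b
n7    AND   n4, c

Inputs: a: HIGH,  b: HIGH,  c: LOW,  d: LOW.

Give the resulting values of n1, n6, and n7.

n1 = c XNOR b = LOW XNOR HIGH = LOW
n2 = NOT n1 = NOT LOW = HIGH
n4 = d XOR n2 = LOW XOR HIGH = HIGH
n5 = d NAND a = LOW NAND HIGH = HIGH
n6 = n5 AND b = HIGH AND HIGH = HIGH
n7 = n4 AND c = HIGH AND LOW = LOW

n1 = LOW, n6 = HIGH, n7 = LOW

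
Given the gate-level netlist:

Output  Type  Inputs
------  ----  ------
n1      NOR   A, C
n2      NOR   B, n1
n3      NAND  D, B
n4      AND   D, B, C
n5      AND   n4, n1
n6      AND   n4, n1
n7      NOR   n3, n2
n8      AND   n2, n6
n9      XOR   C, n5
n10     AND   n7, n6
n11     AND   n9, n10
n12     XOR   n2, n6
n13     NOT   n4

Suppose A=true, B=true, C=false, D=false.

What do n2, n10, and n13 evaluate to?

n2 = false, n10 = false, n13 = true

n1 = A NOR C = true NOR false = false
n2 = B NOR n1 = true NOR false = false
n3 = D NAND B = false NAND true = true
n4 = D AND B AND C = false AND true AND false = false
n6 = n4 AND n1 = false AND false = false
n7 = n3 NOR n2 = true NOR false = false
n10 = n7 AND n6 = false AND false = false
n13 = NOT n4 = NOT false = true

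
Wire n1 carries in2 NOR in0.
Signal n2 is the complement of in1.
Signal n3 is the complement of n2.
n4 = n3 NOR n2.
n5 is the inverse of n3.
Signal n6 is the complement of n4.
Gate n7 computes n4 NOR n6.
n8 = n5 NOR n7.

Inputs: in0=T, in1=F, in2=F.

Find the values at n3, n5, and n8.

n3 = F, n5 = T, n8 = F

n2 = NOT in1 = NOT F = T
n3 = NOT n2 = NOT T = F
n4 = n3 NOR n2 = F NOR T = F
n5 = NOT n3 = NOT F = T
n6 = NOT n4 = NOT F = T
n7 = n4 NOR n6 = F NOR T = F
n8 = n5 NOR n7 = T NOR F = F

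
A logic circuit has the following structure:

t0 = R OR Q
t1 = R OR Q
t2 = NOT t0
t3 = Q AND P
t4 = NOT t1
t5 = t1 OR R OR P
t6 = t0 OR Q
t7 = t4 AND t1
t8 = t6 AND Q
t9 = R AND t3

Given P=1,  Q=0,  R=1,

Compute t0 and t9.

t0 = R OR Q = 1 OR 0 = 1
t3 = Q AND P = 0 AND 1 = 0
t9 = R AND t3 = 1 AND 0 = 0

t0 = 1; t9 = 0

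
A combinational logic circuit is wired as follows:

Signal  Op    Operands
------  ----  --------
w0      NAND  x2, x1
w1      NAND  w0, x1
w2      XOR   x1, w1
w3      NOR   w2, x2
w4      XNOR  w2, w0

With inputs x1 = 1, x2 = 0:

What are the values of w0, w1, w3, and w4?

w0 = x2 NAND x1 = 0 NAND 1 = 1
w1 = w0 NAND x1 = 1 NAND 1 = 0
w2 = x1 XOR w1 = 1 XOR 0 = 1
w3 = w2 NOR x2 = 1 NOR 0 = 0
w4 = w2 XNOR w0 = 1 XNOR 1 = 1

w0 = 1  w1 = 0  w3 = 0  w4 = 1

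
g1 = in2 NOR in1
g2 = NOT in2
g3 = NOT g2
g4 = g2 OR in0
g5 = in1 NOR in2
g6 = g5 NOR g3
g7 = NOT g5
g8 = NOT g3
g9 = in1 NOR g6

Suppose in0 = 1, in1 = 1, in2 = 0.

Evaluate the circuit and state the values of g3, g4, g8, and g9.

g3 = 0  g4 = 1  g8 = 1  g9 = 0

g2 = NOT in2 = NOT 0 = 1
g3 = NOT g2 = NOT 1 = 0
g4 = g2 OR in0 = 1 OR 1 = 1
g5 = in1 NOR in2 = 1 NOR 0 = 0
g6 = g5 NOR g3 = 0 NOR 0 = 1
g8 = NOT g3 = NOT 0 = 1
g9 = in1 NOR g6 = 1 NOR 1 = 0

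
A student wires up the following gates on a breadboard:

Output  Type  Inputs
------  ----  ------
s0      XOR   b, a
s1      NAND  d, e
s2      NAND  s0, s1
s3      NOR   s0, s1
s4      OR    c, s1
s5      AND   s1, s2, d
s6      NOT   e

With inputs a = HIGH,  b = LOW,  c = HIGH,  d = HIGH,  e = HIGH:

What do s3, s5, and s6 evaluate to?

s3 = LOW; s5 = LOW; s6 = LOW

s0 = b XOR a = LOW XOR HIGH = HIGH
s1 = d NAND e = HIGH NAND HIGH = LOW
s2 = s0 NAND s1 = HIGH NAND LOW = HIGH
s3 = s0 NOR s1 = HIGH NOR LOW = LOW
s5 = s1 AND s2 AND d = LOW AND HIGH AND HIGH = LOW
s6 = NOT e = NOT HIGH = LOW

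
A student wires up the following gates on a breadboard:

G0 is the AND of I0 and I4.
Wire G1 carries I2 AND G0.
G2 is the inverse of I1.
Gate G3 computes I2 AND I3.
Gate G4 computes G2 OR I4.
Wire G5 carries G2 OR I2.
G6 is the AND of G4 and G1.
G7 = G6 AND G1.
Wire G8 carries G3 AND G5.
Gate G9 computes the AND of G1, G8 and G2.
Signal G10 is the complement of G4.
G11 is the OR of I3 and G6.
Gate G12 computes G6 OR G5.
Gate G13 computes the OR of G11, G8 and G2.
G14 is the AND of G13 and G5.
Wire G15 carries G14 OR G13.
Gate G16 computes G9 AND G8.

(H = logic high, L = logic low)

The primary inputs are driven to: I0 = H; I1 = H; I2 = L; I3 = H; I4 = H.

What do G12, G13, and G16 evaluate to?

G12 = L  G13 = H  G16 = L

G0 = I0 AND I4 = H AND H = H
G1 = I2 AND G0 = L AND H = L
G2 = NOT I1 = NOT H = L
G3 = I2 AND I3 = L AND H = L
G4 = G2 OR I4 = L OR H = H
G5 = G2 OR I2 = L OR L = L
G6 = G4 AND G1 = H AND L = L
G8 = G3 AND G5 = L AND L = L
G9 = G1 AND G8 AND G2 = L AND L AND L = L
G11 = I3 OR G6 = H OR L = H
G12 = G6 OR G5 = L OR L = L
G13 = G11 OR G8 OR G2 = H OR L OR L = H
G16 = G9 AND G8 = L AND L = L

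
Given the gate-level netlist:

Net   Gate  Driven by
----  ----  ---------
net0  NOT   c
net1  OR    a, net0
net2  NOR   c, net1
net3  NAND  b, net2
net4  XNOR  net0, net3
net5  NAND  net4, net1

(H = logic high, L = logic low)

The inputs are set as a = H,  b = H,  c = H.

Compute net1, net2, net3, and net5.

net0 = NOT c = NOT H = L
net1 = a OR net0 = H OR L = H
net2 = c NOR net1 = H NOR H = L
net3 = b NAND net2 = H NAND L = H
net4 = net0 XNOR net3 = L XNOR H = L
net5 = net4 NAND net1 = L NAND H = H

net1 = H, net2 = L, net3 = H, net5 = H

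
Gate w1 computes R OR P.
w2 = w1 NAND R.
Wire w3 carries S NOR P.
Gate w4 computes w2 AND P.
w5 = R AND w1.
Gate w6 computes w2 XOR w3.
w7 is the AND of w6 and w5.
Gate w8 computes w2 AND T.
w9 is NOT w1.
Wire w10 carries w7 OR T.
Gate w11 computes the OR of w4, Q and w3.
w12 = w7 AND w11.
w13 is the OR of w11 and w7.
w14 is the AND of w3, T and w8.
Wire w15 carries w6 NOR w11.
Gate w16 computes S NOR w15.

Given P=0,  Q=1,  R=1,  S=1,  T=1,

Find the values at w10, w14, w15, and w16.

w10 = 1; w14 = 0; w15 = 0; w16 = 0

w1 = R OR P = 1 OR 0 = 1
w2 = w1 NAND R = 1 NAND 1 = 0
w3 = S NOR P = 1 NOR 0 = 0
w4 = w2 AND P = 0 AND 0 = 0
w5 = R AND w1 = 1 AND 1 = 1
w6 = w2 XOR w3 = 0 XOR 0 = 0
w7 = w6 AND w5 = 0 AND 1 = 0
w8 = w2 AND T = 0 AND 1 = 0
w10 = w7 OR T = 0 OR 1 = 1
w11 = w4 OR Q OR w3 = 0 OR 1 OR 0 = 1
w14 = w3 AND T AND w8 = 0 AND 1 AND 0 = 0
w15 = w6 NOR w11 = 0 NOR 1 = 0
w16 = S NOR w15 = 1 NOR 0 = 0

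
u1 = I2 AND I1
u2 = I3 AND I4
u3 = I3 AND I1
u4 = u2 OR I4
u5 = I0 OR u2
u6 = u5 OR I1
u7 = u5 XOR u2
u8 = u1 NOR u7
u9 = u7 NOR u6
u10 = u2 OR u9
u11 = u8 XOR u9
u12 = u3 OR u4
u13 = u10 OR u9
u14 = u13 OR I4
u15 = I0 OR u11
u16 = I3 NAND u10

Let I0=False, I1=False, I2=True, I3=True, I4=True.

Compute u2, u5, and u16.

u2 = True; u5 = True; u16 = False

u2 = I3 AND I4 = True AND True = True
u5 = I0 OR u2 = False OR True = True
u6 = u5 OR I1 = True OR False = True
u7 = u5 XOR u2 = True XOR True = False
u9 = u7 NOR u6 = False NOR True = False
u10 = u2 OR u9 = True OR False = True
u16 = I3 NAND u10 = True NAND True = False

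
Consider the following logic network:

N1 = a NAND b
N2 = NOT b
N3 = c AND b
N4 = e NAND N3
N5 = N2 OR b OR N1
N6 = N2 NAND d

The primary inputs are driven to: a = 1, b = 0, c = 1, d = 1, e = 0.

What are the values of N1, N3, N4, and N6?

N1 = 1; N3 = 0; N4 = 1; N6 = 0

N1 = a NAND b = 1 NAND 0 = 1
N2 = NOT b = NOT 0 = 1
N3 = c AND b = 1 AND 0 = 0
N4 = e NAND N3 = 0 NAND 0 = 1
N6 = N2 NAND d = 1 NAND 1 = 0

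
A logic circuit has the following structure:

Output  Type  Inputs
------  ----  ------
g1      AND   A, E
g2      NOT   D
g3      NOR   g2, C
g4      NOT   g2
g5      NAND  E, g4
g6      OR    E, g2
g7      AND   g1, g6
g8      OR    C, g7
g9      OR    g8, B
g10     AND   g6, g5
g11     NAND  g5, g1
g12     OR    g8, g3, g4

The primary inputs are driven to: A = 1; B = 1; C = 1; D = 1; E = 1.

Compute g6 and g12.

g1 = A AND E = 1 AND 1 = 1
g2 = NOT D = NOT 1 = 0
g3 = g2 NOR C = 0 NOR 1 = 0
g4 = NOT g2 = NOT 0 = 1
g6 = E OR g2 = 1 OR 0 = 1
g7 = g1 AND g6 = 1 AND 1 = 1
g8 = C OR g7 = 1 OR 1 = 1
g12 = g8 OR g3 OR g4 = 1 OR 0 OR 1 = 1

g6 = 1  g12 = 1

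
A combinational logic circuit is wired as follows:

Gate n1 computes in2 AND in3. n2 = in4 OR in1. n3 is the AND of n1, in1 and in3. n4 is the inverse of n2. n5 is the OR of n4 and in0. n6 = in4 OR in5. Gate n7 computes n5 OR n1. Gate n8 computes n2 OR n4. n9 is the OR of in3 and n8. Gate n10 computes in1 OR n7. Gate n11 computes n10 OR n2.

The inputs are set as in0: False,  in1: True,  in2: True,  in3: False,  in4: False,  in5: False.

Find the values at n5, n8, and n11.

n5 = False, n8 = True, n11 = True

n1 = in2 AND in3 = True AND False = False
n2 = in4 OR in1 = False OR True = True
n4 = NOT n2 = NOT True = False
n5 = n4 OR in0 = False OR False = False
n7 = n5 OR n1 = False OR False = False
n8 = n2 OR n4 = True OR False = True
n10 = in1 OR n7 = True OR False = True
n11 = n10 OR n2 = True OR True = True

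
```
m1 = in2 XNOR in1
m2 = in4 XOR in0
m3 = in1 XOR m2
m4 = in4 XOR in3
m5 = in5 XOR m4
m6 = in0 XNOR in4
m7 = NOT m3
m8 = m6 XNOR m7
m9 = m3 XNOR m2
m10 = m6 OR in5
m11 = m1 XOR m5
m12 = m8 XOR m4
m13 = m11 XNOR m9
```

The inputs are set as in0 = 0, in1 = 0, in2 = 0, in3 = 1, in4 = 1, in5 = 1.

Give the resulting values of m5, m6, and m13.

m5 = 1, m6 = 0, m13 = 0

m1 = in2 XNOR in1 = 0 XNOR 0 = 1
m2 = in4 XOR in0 = 1 XOR 0 = 1
m3 = in1 XOR m2 = 0 XOR 1 = 1
m4 = in4 XOR in3 = 1 XOR 1 = 0
m5 = in5 XOR m4 = 1 XOR 0 = 1
m6 = in0 XNOR in4 = 0 XNOR 1 = 0
m9 = m3 XNOR m2 = 1 XNOR 1 = 1
m11 = m1 XOR m5 = 1 XOR 1 = 0
m13 = m11 XNOR m9 = 0 XNOR 1 = 0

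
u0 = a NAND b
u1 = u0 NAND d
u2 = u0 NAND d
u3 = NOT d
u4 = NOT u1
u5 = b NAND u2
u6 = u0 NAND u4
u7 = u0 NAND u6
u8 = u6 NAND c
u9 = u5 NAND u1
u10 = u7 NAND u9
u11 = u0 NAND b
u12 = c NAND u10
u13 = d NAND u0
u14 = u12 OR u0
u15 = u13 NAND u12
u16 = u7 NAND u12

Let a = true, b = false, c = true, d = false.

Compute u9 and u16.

u0 = a NAND b = true NAND false = true
u1 = u0 NAND d = true NAND false = true
u2 = u0 NAND d = true NAND false = true
u4 = NOT u1 = NOT true = false
u5 = b NAND u2 = false NAND true = true
u6 = u0 NAND u4 = true NAND false = true
u7 = u0 NAND u6 = true NAND true = false
u9 = u5 NAND u1 = true NAND true = false
u10 = u7 NAND u9 = false NAND false = true
u12 = c NAND u10 = true NAND true = false
u16 = u7 NAND u12 = false NAND false = true

u9 = false  u16 = true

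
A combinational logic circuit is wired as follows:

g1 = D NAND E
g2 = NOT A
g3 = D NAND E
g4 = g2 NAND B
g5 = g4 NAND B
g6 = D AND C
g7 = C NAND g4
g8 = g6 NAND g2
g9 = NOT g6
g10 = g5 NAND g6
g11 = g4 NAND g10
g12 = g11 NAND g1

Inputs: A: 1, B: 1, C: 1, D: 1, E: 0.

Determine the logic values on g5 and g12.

g1 = D NAND E = 1 NAND 0 = 1
g2 = NOT A = NOT 1 = 0
g4 = g2 NAND B = 0 NAND 1 = 1
g5 = g4 NAND B = 1 NAND 1 = 0
g6 = D AND C = 1 AND 1 = 1
g10 = g5 NAND g6 = 0 NAND 1 = 1
g11 = g4 NAND g10 = 1 NAND 1 = 0
g12 = g11 NAND g1 = 0 NAND 1 = 1

g5 = 0  g12 = 1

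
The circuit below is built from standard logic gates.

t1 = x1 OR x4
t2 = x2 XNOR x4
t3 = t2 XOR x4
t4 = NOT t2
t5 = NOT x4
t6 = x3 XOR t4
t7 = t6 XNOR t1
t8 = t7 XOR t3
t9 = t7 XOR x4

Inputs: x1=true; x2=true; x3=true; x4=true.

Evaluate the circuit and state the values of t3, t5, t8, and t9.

t3 = false  t5 = false  t8 = true  t9 = false

t1 = x1 OR x4 = true OR true = true
t2 = x2 XNOR x4 = true XNOR true = true
t3 = t2 XOR x4 = true XOR true = false
t4 = NOT t2 = NOT true = false
t5 = NOT x4 = NOT true = false
t6 = x3 XOR t4 = true XOR false = true
t7 = t6 XNOR t1 = true XNOR true = true
t8 = t7 XOR t3 = true XOR false = true
t9 = t7 XOR x4 = true XOR true = false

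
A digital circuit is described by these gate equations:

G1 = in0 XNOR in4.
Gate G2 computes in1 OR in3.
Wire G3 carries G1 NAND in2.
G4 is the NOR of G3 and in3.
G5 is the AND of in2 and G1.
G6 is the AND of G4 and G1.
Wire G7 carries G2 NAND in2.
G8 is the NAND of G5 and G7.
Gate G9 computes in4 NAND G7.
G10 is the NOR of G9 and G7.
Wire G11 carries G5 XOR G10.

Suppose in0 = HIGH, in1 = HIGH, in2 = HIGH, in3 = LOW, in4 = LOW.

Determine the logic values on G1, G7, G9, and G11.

G1 = in0 XNOR in4 = HIGH XNOR LOW = LOW
G2 = in1 OR in3 = HIGH OR LOW = HIGH
G5 = in2 AND G1 = HIGH AND LOW = LOW
G7 = G2 NAND in2 = HIGH NAND HIGH = LOW
G9 = in4 NAND G7 = LOW NAND LOW = HIGH
G10 = G9 NOR G7 = HIGH NOR LOW = LOW
G11 = G5 XOR G10 = LOW XOR LOW = LOW

G1 = LOW, G7 = LOW, G9 = HIGH, G11 = LOW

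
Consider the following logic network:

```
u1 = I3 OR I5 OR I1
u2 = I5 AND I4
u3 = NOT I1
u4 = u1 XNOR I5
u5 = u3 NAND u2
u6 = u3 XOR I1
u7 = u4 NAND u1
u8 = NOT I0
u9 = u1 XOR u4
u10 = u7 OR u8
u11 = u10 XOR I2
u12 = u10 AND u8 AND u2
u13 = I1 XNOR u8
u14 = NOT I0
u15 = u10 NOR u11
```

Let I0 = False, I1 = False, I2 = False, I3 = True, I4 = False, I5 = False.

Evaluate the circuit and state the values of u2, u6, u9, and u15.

u2 = False, u6 = True, u9 = True, u15 = False

u1 = I3 OR I5 OR I1 = True OR False OR False = True
u2 = I5 AND I4 = False AND False = False
u3 = NOT I1 = NOT False = True
u4 = u1 XNOR I5 = True XNOR False = False
u6 = u3 XOR I1 = True XOR False = True
u7 = u4 NAND u1 = False NAND True = True
u8 = NOT I0 = NOT False = True
u9 = u1 XOR u4 = True XOR False = True
u10 = u7 OR u8 = True OR True = True
u11 = u10 XOR I2 = True XOR False = True
u15 = u10 NOR u11 = True NOR True = False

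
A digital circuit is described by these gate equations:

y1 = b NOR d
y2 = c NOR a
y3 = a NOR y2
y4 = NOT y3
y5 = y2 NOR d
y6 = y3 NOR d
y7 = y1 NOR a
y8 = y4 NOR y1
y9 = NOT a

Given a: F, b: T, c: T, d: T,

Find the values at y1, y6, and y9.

y1 = F; y6 = F; y9 = T

y1 = b NOR d = T NOR T = F
y2 = c NOR a = T NOR F = F
y3 = a NOR y2 = F NOR F = T
y6 = y3 NOR d = T NOR T = F
y9 = NOT a = NOT F = T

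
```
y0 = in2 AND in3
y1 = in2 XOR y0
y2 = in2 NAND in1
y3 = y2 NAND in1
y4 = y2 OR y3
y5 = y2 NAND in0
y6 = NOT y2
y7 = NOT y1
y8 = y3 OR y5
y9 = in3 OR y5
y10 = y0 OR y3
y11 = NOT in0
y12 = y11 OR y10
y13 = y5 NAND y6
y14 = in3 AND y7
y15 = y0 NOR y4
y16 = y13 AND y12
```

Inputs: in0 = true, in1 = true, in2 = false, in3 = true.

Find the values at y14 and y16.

y0 = in2 AND in3 = false AND true = false
y1 = in2 XOR y0 = false XOR false = false
y2 = in2 NAND in1 = false NAND true = true
y3 = y2 NAND in1 = true NAND true = false
y5 = y2 NAND in0 = true NAND true = false
y6 = NOT y2 = NOT true = false
y7 = NOT y1 = NOT false = true
y10 = y0 OR y3 = false OR false = false
y11 = NOT in0 = NOT true = false
y12 = y11 OR y10 = false OR false = false
y13 = y5 NAND y6 = false NAND false = true
y14 = in3 AND y7 = true AND true = true
y16 = y13 AND y12 = true AND false = false

y14 = true, y16 = false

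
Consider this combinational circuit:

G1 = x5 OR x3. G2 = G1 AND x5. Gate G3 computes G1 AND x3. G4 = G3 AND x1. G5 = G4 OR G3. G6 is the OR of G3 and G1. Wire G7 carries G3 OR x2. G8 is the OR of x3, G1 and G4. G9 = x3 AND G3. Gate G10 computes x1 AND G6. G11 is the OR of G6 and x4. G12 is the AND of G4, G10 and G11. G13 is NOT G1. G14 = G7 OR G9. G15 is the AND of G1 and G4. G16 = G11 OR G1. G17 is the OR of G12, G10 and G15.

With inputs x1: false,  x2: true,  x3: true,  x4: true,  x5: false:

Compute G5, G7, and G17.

G1 = x5 OR x3 = false OR true = true
G3 = G1 AND x3 = true AND true = true
G4 = G3 AND x1 = true AND false = false
G5 = G4 OR G3 = false OR true = true
G6 = G3 OR G1 = true OR true = true
G7 = G3 OR x2 = true OR true = true
G10 = x1 AND G6 = false AND true = false
G11 = G6 OR x4 = true OR true = true
G12 = G4 AND G10 AND G11 = false AND false AND true = false
G15 = G1 AND G4 = true AND false = false
G17 = G12 OR G10 OR G15 = false OR false OR false = false

G5 = true, G7 = true, G17 = false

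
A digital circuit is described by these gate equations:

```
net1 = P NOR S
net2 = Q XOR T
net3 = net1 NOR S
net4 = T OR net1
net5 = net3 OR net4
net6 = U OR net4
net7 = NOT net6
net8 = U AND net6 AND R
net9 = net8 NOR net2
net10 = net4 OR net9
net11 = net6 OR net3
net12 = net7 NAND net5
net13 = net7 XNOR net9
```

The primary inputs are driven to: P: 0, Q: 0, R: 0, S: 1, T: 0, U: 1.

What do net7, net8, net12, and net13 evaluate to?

net7 = 0, net8 = 0, net12 = 1, net13 = 0

net1 = P NOR S = 0 NOR 1 = 0
net2 = Q XOR T = 0 XOR 0 = 0
net3 = net1 NOR S = 0 NOR 1 = 0
net4 = T OR net1 = 0 OR 0 = 0
net5 = net3 OR net4 = 0 OR 0 = 0
net6 = U OR net4 = 1 OR 0 = 1
net7 = NOT net6 = NOT 1 = 0
net8 = U AND net6 AND R = 1 AND 1 AND 0 = 0
net9 = net8 NOR net2 = 0 NOR 0 = 1
net12 = net7 NAND net5 = 0 NAND 0 = 1
net13 = net7 XNOR net9 = 0 XNOR 1 = 0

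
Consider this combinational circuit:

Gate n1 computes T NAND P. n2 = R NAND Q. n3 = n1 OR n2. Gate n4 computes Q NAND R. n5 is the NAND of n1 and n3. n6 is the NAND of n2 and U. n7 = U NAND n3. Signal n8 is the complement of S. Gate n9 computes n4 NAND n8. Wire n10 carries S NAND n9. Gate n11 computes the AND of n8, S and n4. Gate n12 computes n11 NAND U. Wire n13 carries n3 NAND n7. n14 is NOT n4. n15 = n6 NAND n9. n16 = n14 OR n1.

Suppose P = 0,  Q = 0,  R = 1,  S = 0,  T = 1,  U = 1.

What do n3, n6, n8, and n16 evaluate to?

n3 = 1, n6 = 0, n8 = 1, n16 = 1

n1 = T NAND P = 1 NAND 0 = 1
n2 = R NAND Q = 1 NAND 0 = 1
n3 = n1 OR n2 = 1 OR 1 = 1
n4 = Q NAND R = 0 NAND 1 = 1
n6 = n2 NAND U = 1 NAND 1 = 0
n8 = NOT S = NOT 0 = 1
n14 = NOT n4 = NOT 1 = 0
n16 = n14 OR n1 = 0 OR 1 = 1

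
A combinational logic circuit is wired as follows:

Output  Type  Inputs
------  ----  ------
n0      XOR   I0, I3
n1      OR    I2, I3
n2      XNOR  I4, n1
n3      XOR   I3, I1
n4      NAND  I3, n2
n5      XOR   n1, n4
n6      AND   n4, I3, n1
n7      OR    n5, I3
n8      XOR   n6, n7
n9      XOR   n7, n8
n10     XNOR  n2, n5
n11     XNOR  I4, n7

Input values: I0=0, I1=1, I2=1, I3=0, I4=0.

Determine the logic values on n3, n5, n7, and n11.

n3 = 1; n5 = 0; n7 = 0; n11 = 1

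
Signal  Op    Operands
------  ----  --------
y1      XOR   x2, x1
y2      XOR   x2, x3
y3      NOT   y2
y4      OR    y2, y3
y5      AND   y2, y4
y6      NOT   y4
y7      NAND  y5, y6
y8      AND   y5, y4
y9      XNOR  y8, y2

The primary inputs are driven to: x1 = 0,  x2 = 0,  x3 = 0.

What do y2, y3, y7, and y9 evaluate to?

y2 = x2 XOR x3 = 0 XOR 0 = 0
y3 = NOT y2 = NOT 0 = 1
y4 = y2 OR y3 = 0 OR 1 = 1
y5 = y2 AND y4 = 0 AND 1 = 0
y6 = NOT y4 = NOT 1 = 0
y7 = y5 NAND y6 = 0 NAND 0 = 1
y8 = y5 AND y4 = 0 AND 1 = 0
y9 = y8 XNOR y2 = 0 XNOR 0 = 1

y2 = 0, y3 = 1, y7 = 1, y9 = 1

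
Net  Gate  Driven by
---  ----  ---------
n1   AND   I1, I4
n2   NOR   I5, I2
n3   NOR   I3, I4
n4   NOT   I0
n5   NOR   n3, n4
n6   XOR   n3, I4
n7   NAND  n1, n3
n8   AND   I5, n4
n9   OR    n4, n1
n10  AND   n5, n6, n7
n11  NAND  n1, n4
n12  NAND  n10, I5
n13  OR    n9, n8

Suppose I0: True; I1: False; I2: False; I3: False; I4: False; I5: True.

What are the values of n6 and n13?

n6 = True, n13 = False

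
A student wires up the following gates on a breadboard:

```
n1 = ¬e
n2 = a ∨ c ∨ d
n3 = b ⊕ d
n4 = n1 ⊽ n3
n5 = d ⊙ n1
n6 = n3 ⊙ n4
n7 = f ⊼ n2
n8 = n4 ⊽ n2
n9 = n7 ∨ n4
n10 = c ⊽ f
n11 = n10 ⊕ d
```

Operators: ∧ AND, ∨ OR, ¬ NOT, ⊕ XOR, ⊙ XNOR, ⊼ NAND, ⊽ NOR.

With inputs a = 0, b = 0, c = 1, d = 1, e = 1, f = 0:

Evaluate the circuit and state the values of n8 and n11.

n8 = 0, n11 = 1

n1 = NOT e = NOT 1 = 0
n2 = a OR c OR d = 0 OR 1 OR 1 = 1
n3 = b XOR d = 0 XOR 1 = 1
n4 = n1 NOR n3 = 0 NOR 1 = 0
n8 = n4 NOR n2 = 0 NOR 1 = 0
n10 = c NOR f = 1 NOR 0 = 0
n11 = n10 XOR d = 0 XOR 1 = 1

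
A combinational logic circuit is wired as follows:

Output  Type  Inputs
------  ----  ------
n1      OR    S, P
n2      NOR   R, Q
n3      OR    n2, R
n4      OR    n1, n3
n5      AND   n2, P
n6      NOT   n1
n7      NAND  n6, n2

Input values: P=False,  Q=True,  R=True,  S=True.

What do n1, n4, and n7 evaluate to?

n1 = True; n4 = True; n7 = True

n1 = S OR P = True OR False = True
n2 = R NOR Q = True NOR True = False
n3 = n2 OR R = False OR True = True
n4 = n1 OR n3 = True OR True = True
n6 = NOT n1 = NOT True = False
n7 = n6 NAND n2 = False NAND False = True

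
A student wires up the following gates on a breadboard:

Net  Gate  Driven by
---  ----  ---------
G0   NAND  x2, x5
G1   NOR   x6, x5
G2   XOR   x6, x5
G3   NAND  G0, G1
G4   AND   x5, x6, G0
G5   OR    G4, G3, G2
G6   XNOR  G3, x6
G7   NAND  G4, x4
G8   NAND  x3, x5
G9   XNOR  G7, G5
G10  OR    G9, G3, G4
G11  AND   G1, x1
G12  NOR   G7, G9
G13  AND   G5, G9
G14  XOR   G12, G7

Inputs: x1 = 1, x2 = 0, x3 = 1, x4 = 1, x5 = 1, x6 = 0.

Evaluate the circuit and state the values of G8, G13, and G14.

G8 = 0, G13 = 1, G14 = 1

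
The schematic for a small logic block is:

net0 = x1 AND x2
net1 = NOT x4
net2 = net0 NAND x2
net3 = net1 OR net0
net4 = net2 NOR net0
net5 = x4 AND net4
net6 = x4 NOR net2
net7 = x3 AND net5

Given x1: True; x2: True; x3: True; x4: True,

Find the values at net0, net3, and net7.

net0 = x1 AND x2 = True AND True = True
net1 = NOT x4 = NOT True = False
net2 = net0 NAND x2 = True NAND True = False
net3 = net1 OR net0 = False OR True = True
net4 = net2 NOR net0 = False NOR True = False
net5 = x4 AND net4 = True AND False = False
net7 = x3 AND net5 = True AND False = False

net0 = True, net3 = True, net7 = False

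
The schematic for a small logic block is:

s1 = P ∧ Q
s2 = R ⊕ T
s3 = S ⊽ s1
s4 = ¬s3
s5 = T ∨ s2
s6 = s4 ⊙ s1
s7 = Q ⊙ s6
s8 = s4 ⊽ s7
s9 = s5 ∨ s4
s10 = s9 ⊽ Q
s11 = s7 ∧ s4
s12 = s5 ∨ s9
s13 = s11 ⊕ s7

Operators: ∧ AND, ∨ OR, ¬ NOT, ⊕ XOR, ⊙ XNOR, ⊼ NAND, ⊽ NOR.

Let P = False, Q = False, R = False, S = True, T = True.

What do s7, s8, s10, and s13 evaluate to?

s7 = True, s8 = False, s10 = False, s13 = False

s1 = P AND Q = False AND False = False
s2 = R XOR T = False XOR True = True
s3 = S NOR s1 = True NOR False = False
s4 = NOT s3 = NOT False = True
s5 = T OR s2 = True OR True = True
s6 = s4 XNOR s1 = True XNOR False = False
s7 = Q XNOR s6 = False XNOR False = True
s8 = s4 NOR s7 = True NOR True = False
s9 = s5 OR s4 = True OR True = True
s10 = s9 NOR Q = True NOR False = False
s11 = s7 AND s4 = True AND True = True
s13 = s11 XOR s7 = True XOR True = False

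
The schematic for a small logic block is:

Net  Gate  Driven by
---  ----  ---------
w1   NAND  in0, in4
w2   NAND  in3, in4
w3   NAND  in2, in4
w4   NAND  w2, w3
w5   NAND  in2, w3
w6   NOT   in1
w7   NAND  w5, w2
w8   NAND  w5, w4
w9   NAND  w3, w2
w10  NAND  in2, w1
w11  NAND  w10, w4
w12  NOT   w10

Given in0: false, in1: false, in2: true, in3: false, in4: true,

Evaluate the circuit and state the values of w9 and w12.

w9 = true  w12 = true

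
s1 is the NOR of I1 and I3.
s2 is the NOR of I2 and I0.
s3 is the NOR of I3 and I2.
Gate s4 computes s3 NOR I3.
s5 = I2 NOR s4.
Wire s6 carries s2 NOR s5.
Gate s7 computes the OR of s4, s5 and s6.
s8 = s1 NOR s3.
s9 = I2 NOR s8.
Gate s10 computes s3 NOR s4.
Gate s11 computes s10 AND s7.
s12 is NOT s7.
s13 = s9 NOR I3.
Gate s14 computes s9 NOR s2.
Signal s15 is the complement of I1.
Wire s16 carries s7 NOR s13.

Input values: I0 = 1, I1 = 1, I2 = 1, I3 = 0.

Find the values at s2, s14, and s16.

s2 = 0  s14 = 1  s16 = 0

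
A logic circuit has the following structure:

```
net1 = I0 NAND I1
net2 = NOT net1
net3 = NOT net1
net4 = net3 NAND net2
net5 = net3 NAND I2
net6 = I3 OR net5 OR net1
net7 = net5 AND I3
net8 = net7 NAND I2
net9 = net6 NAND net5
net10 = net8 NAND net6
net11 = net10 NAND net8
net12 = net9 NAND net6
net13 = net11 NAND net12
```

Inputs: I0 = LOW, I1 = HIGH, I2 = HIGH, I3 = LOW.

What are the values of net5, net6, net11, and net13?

net5 = HIGH; net6 = HIGH; net11 = HIGH; net13 = LOW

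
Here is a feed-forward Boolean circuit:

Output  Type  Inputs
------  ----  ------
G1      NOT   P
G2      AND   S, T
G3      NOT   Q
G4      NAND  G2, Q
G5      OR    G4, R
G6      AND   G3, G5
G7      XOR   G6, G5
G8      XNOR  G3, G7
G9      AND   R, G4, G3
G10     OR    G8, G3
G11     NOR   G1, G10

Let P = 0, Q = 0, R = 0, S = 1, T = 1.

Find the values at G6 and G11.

G1 = NOT P = NOT 0 = 1
G2 = S AND T = 1 AND 1 = 1
G3 = NOT Q = NOT 0 = 1
G4 = G2 NAND Q = 1 NAND 0 = 1
G5 = G4 OR R = 1 OR 0 = 1
G6 = G3 AND G5 = 1 AND 1 = 1
G7 = G6 XOR G5 = 1 XOR 1 = 0
G8 = G3 XNOR G7 = 1 XNOR 0 = 0
G10 = G8 OR G3 = 0 OR 1 = 1
G11 = G1 NOR G10 = 1 NOR 1 = 0

G6 = 1, G11 = 0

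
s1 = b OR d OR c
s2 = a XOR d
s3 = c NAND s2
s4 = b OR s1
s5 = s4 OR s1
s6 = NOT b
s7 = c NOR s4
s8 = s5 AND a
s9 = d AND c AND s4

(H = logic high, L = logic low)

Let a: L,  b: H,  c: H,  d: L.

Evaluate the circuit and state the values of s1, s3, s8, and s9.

s1 = H  s3 = H  s8 = L  s9 = L

s1 = b OR d OR c = H OR L OR H = H
s2 = a XOR d = L XOR L = L
s3 = c NAND s2 = H NAND L = H
s4 = b OR s1 = H OR H = H
s5 = s4 OR s1 = H OR H = H
s8 = s5 AND a = H AND L = L
s9 = d AND c AND s4 = L AND H AND H = L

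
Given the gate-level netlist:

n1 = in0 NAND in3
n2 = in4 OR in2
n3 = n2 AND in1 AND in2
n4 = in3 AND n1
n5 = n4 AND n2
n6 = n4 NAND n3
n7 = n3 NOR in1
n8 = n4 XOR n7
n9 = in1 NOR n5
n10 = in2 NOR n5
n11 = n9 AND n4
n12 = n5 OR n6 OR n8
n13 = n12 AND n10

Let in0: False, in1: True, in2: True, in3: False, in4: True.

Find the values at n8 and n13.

n8 = False, n13 = False

n1 = in0 NAND in3 = False NAND False = True
n2 = in4 OR in2 = True OR True = True
n3 = n2 AND in1 AND in2 = True AND True AND True = True
n4 = in3 AND n1 = False AND True = False
n5 = n4 AND n2 = False AND True = False
n6 = n4 NAND n3 = False NAND True = True
n7 = n3 NOR in1 = True NOR True = False
n8 = n4 XOR n7 = False XOR False = False
n10 = in2 NOR n5 = True NOR False = False
n12 = n5 OR n6 OR n8 = False OR True OR False = True
n13 = n12 AND n10 = True AND False = False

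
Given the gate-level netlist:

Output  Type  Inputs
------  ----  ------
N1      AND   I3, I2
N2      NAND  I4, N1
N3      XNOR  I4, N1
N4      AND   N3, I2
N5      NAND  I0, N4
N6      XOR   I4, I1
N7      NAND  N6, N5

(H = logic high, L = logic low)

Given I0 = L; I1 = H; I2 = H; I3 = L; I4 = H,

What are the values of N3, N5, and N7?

N1 = I3 AND I2 = L AND H = L
N3 = I4 XNOR N1 = H XNOR L = L
N4 = N3 AND I2 = L AND H = L
N5 = I0 NAND N4 = L NAND L = H
N6 = I4 XOR I1 = H XOR H = L
N7 = N6 NAND N5 = L NAND H = H

N3 = L, N5 = H, N7 = H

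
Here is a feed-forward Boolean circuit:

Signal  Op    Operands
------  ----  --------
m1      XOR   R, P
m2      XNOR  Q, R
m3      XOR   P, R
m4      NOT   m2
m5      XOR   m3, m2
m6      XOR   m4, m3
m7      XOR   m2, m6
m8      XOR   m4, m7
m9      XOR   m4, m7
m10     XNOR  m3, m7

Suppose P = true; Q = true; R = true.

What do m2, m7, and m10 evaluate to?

m2 = Q XNOR R = true XNOR true = true
m3 = P XOR R = true XOR true = false
m4 = NOT m2 = NOT true = false
m6 = m4 XOR m3 = false XOR false = false
m7 = m2 XOR m6 = true XOR false = true
m10 = m3 XNOR m7 = false XNOR true = false

m2 = true  m7 = true  m10 = false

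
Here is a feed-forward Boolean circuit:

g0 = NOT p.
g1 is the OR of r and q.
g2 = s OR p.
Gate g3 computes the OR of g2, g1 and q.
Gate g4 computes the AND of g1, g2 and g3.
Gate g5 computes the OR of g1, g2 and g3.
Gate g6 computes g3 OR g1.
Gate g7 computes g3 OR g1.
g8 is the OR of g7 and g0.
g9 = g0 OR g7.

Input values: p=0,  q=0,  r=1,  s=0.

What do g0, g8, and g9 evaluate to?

g0 = 1  g8 = 1  g9 = 1

g0 = NOT p = NOT 0 = 1
g1 = r OR q = 1 OR 0 = 1
g2 = s OR p = 0 OR 0 = 0
g3 = g2 OR g1 OR q = 0 OR 1 OR 0 = 1
g7 = g3 OR g1 = 1 OR 1 = 1
g8 = g7 OR g0 = 1 OR 1 = 1
g9 = g0 OR g7 = 1 OR 1 = 1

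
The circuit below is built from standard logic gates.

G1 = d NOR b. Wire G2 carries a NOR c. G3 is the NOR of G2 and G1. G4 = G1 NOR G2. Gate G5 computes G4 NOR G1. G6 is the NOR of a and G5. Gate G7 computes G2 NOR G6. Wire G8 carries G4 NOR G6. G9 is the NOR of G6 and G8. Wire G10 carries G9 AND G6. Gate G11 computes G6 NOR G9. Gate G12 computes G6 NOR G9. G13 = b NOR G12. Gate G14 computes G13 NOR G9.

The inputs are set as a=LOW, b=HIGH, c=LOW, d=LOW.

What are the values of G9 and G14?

G9 = LOW, G14 = HIGH

G1 = d NOR b = LOW NOR HIGH = LOW
G2 = a NOR c = LOW NOR LOW = HIGH
G4 = G1 NOR G2 = LOW NOR HIGH = LOW
G5 = G4 NOR G1 = LOW NOR LOW = HIGH
G6 = a NOR G5 = LOW NOR HIGH = LOW
G8 = G4 NOR G6 = LOW NOR LOW = HIGH
G9 = G6 NOR G8 = LOW NOR HIGH = LOW
G12 = G6 NOR G9 = LOW NOR LOW = HIGH
G13 = b NOR G12 = HIGH NOR HIGH = LOW
G14 = G13 NOR G9 = LOW NOR LOW = HIGH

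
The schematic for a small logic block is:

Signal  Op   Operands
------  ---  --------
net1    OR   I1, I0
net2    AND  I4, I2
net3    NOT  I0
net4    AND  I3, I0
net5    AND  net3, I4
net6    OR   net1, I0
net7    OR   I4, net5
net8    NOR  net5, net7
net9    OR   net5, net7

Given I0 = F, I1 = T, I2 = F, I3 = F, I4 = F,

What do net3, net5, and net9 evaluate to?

net3 = NOT I0 = NOT F = T
net5 = net3 AND I4 = T AND F = F
net7 = I4 OR net5 = F OR F = F
net9 = net5 OR net7 = F OR F = F

net3 = T  net5 = F  net9 = F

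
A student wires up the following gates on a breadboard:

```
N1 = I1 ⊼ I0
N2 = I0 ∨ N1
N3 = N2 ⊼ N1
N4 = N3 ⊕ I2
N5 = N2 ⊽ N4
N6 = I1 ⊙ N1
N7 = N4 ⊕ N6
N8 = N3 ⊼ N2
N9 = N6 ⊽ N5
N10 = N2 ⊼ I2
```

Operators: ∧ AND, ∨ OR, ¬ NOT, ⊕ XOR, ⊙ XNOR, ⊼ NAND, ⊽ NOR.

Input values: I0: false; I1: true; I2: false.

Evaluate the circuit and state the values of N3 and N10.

N3 = false, N10 = true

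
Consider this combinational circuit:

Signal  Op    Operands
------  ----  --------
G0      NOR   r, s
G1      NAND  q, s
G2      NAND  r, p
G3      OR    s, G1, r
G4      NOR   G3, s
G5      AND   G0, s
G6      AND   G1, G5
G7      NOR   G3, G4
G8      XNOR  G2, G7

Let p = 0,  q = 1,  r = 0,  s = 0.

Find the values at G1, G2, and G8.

G1 = 1, G2 = 1, G8 = 0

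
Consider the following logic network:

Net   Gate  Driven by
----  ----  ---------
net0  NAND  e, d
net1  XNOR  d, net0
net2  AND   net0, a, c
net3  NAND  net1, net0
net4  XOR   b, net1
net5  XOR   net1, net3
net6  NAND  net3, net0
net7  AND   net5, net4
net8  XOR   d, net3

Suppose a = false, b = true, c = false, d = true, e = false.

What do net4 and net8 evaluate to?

net0 = e NAND d = false NAND true = true
net1 = d XNOR net0 = true XNOR true = true
net3 = net1 NAND net0 = true NAND true = false
net4 = b XOR net1 = true XOR true = false
net8 = d XOR net3 = true XOR false = true

net4 = false, net8 = true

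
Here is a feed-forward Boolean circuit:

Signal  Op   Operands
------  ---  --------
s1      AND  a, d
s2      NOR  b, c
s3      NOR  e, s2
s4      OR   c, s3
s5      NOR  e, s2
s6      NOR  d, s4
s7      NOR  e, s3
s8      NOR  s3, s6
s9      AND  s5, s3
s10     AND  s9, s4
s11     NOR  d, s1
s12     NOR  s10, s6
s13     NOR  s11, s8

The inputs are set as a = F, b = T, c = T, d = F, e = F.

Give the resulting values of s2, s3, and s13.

s1 = a AND d = F AND F = F
s2 = b NOR c = T NOR T = F
s3 = e NOR s2 = F NOR F = T
s4 = c OR s3 = T OR T = T
s6 = d NOR s4 = F NOR T = F
s8 = s3 NOR s6 = T NOR F = F
s11 = d NOR s1 = F NOR F = T
s13 = s11 NOR s8 = T NOR F = F

s2 = F, s3 = T, s13 = F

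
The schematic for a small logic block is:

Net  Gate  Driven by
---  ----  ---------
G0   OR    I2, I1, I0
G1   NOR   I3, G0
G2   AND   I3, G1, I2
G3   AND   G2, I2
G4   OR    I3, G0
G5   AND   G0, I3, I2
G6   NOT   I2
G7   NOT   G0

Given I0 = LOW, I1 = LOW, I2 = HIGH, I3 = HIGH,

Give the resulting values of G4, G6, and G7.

G4 = HIGH, G6 = LOW, G7 = LOW

G0 = I2 OR I1 OR I0 = HIGH OR LOW OR LOW = HIGH
G4 = I3 OR G0 = HIGH OR HIGH = HIGH
G6 = NOT I2 = NOT HIGH = LOW
G7 = NOT G0 = NOT HIGH = LOW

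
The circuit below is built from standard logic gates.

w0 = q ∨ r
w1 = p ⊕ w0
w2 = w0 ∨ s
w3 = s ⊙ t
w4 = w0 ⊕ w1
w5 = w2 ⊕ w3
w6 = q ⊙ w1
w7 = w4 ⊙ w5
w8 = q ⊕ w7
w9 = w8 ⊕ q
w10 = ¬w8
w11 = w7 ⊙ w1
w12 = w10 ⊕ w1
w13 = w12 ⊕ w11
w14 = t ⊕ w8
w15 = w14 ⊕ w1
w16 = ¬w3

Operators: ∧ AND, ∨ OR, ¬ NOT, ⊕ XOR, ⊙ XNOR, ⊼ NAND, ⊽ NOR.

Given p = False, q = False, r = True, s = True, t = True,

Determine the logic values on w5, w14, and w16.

w0 = q OR r = False OR True = True
w1 = p XOR w0 = False XOR True = True
w2 = w0 OR s = True OR True = True
w3 = s XNOR t = True XNOR True = True
w4 = w0 XOR w1 = True XOR True = False
w5 = w2 XOR w3 = True XOR True = False
w7 = w4 XNOR w5 = False XNOR False = True
w8 = q XOR w7 = False XOR True = True
w14 = t XOR w8 = True XOR True = False
w16 = NOT w3 = NOT True = False

w5 = False, w14 = False, w16 = False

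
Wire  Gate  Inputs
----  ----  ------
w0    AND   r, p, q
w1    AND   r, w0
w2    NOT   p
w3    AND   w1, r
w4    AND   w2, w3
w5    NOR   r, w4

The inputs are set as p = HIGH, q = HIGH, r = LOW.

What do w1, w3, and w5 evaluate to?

w0 = r AND p AND q = LOW AND HIGH AND HIGH = LOW
w1 = r AND w0 = LOW AND LOW = LOW
w2 = NOT p = NOT HIGH = LOW
w3 = w1 AND r = LOW AND LOW = LOW
w4 = w2 AND w3 = LOW AND LOW = LOW
w5 = r NOR w4 = LOW NOR LOW = HIGH

w1 = LOW, w3 = LOW, w5 = HIGH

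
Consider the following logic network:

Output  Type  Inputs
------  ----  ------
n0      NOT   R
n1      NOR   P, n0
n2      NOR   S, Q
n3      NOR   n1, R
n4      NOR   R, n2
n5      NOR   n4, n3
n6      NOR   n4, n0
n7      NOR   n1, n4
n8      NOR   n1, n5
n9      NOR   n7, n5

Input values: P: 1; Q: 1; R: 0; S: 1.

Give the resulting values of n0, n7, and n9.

n0 = NOT R = NOT 0 = 1
n1 = P NOR n0 = 1 NOR 1 = 0
n2 = S NOR Q = 1 NOR 1 = 0
n3 = n1 NOR R = 0 NOR 0 = 1
n4 = R NOR n2 = 0 NOR 0 = 1
n5 = n4 NOR n3 = 1 NOR 1 = 0
n7 = n1 NOR n4 = 0 NOR 1 = 0
n9 = n7 NOR n5 = 0 NOR 0 = 1

n0 = 1  n7 = 0  n9 = 1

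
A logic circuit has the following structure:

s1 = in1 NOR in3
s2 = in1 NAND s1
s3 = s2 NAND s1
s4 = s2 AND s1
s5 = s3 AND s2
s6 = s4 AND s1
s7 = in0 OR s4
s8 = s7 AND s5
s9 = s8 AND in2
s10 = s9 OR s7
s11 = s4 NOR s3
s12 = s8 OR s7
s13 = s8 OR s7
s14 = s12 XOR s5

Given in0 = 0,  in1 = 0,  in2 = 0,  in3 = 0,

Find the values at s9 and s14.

s1 = in1 NOR in3 = 0 NOR 0 = 1
s2 = in1 NAND s1 = 0 NAND 1 = 1
s3 = s2 NAND s1 = 1 NAND 1 = 0
s4 = s2 AND s1 = 1 AND 1 = 1
s5 = s3 AND s2 = 0 AND 1 = 0
s7 = in0 OR s4 = 0 OR 1 = 1
s8 = s7 AND s5 = 1 AND 0 = 0
s9 = s8 AND in2 = 0 AND 0 = 0
s12 = s8 OR s7 = 0 OR 1 = 1
s14 = s12 XOR s5 = 1 XOR 0 = 1

s9 = 0, s14 = 1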